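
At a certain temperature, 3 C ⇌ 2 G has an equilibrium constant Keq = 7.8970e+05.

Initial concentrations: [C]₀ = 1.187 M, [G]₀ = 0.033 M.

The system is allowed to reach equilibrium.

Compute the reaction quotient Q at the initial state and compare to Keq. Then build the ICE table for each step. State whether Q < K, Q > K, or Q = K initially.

Q₀ = 6.5114e-04; Q < K (proceeds forward)

Q₀ = 6.5114e-04 vs Keq = 7.8970e+05 ⇒ Q<K, forward
Step 1:
                  C         G
  I           1.187     0.033
  C          -1.178     0.785
  E        0.009463     0.818
  solve Keq expr → x = 0.3925; check Q = 7.8970e+05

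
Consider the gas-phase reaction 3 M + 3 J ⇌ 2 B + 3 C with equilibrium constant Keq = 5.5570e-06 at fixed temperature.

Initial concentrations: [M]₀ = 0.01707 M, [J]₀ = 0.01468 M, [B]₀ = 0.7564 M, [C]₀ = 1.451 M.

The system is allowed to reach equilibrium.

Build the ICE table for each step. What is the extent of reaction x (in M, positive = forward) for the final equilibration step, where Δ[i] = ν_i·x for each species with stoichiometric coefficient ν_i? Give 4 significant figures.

x = -0.3698 M

Q₀ = 1.1108e+11 vs Keq = 5.5570e-06 ⇒ Q>K, reverse
Step 1:
                   M          J          B          C
  I          0.01707    0.01468     0.7564      1.451
  C            1.109      1.109    -0.7396     -1.109
  E            1.126      1.124    0.01682     0.3416
  solve Keq expr → x = -0.3698; check Q = 5.5570e-06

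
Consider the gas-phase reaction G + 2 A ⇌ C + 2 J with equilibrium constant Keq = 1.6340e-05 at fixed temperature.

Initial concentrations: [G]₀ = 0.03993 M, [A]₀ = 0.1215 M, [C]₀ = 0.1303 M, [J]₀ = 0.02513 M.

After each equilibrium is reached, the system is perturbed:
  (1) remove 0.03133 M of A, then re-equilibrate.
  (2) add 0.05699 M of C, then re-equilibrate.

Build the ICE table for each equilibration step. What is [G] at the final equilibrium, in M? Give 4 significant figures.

Q₀ = 0.1396 vs Keq = 1.6340e-05 ⇒ Q>K, reverse
Step 1:
                    G           A           C           J
  Initial     0.03993      0.1215      0.1303     0.02513
  Change      0.01237     0.02474    -0.01237    -0.02474
  Equil        0.0523      0.1462      0.1179  3.9365e-04
  solve Keq expr → x = -0.01237; check Q = 1.6340e-05
Then remove 0.03133 M of A.
Step 2:
                    G           A           C           J
  Initial      0.0523      0.1149      0.1179  3.9365e-04
  Change   4.1966e-05  8.3931e-05 -4.1966e-05 -8.3931e-05
  Equil       0.05234       0.115      0.1179  3.0972e-04
  solve Keq expr → x = -4.1966e-05; check Q = 1.6340e-05
Then add 0.05699 M of C.
Step 3:
                    G           A           C           J
  Initial     0.05234       0.115      0.1749  3.0972e-04
  Change   2.7608e-05  5.5215e-05 -2.7608e-05 -5.5215e-05
  Equil       0.05237       0.115      0.1749  2.5450e-04
  solve Keq expr → x = -2.7608e-05; check Q = 1.6340e-05

[G]_eq = 0.05237 M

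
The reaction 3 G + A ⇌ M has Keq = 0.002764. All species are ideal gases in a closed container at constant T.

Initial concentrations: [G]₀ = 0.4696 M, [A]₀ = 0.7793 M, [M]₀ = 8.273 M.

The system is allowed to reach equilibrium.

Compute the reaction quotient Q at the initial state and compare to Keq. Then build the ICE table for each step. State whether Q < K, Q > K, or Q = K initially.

Q₀ = 102.5; Q > K (proceeds reverse)

Q₀ = 102.5 vs Keq = 0.002764 ⇒ Q>K, reverse
Step 1:
                  G         A         M
  Initial    0.4696    0.7793     8.273
  Change      7.938     2.646    -2.646
  Equil       8.408     3.425     5.627
  solve Keq expr → x = -2.646; check Q = 0.002764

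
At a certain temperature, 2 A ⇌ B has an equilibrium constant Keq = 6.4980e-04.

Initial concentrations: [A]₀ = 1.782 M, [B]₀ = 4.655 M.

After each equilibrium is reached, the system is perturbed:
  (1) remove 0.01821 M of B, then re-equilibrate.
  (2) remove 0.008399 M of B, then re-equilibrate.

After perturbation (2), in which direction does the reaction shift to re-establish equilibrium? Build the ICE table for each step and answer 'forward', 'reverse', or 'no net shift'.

Q₀ = 1.466 vs Keq = 6.4980e-04 ⇒ Q>K, reverse
Step 1:
                  A         B
  Initial     1.782     4.655
  Change      9.155    -4.577
  Equil       10.94   0.07772
  solve Keq expr → x = -4.577; check Q = 6.4980e-04
Then remove 0.01821 M of B.
Step 2:
                  A         B
  Initial     10.94   0.05951
  Change   -0.03541   0.01771
  Equil        10.9   0.07722
  solve Keq expr → x = 0.01771; check Q = 6.4980e-04
Then remove 0.008399 M of B.
Step 3:
                  A         B
  Initial      10.9   0.06882
  Change   -0.01634  0.008168
  Equil       10.88   0.07699
  solve Keq expr → x = 0.008168; check Q = 6.4980e-04

Direction: forward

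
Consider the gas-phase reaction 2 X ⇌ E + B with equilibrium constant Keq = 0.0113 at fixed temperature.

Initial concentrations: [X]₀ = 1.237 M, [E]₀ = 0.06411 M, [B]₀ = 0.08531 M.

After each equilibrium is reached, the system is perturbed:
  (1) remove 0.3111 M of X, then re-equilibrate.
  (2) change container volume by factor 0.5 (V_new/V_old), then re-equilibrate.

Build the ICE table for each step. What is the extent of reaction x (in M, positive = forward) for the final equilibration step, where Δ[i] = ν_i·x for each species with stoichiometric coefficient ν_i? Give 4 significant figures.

Q₀ = 0.003574 vs Keq = 0.0113 ⇒ Q<K, forward
Step 1:
                  X         E         B
  Initial     1.237   0.06411   0.08531
  Change   -0.09442   0.04721   0.04721
  Equil       1.143    0.1113    0.1325
  solve Keq expr → x = 0.04721; check Q = 0.0113
Then remove 0.3111 M of X.
Step 2:
                  X         E         B
  Initial    0.8315    0.1113    0.1325
  Change    0.05432  -0.02716  -0.02716
  Equil      0.8858   0.08416    0.1054
  solve Keq expr → x = -0.02716; check Q = 0.0113
Then change container volume by factor 0.5 (V_new/V_old).
Step 3:
                  X         E         B
  Initial     1.772    0.1683    0.2107
  Change          0         0         0
  Equil       1.772    0.1683    0.2107
  solve Keq expr → x = 0; check Q = 0.0113

x = 0 M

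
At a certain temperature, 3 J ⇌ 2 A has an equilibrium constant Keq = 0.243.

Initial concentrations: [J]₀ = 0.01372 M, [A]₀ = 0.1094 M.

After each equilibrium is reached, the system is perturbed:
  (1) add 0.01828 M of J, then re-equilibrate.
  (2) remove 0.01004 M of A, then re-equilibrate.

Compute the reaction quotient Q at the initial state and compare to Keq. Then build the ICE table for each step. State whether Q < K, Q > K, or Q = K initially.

Q₀ = 4634; Q > K (proceeds reverse)

Q₀ = 4634 vs Keq = 0.243 ⇒ Q>K, reverse
Step 1:
                   J          A
  I          0.01372     0.1094
  C           0.1256   -0.08376
  E           0.1394    0.02564
  solve Keq expr → x = -0.04188; check Q = 0.243
Then add 0.01828 M of J.
Step 2:
                   J          A
  I           0.1576    0.02564
  C        -0.005438   0.003625
  E           0.1522    0.02927
  solve Keq expr → x = 0.001813; check Q = 0.243
Then remove 0.01004 M of A.
Step 3:
                   J          A
  I           0.1522    0.01923
  C         -0.01057   0.007045
  E           0.1416    0.02627
  solve Keq expr → x = 0.003523; check Q = 0.243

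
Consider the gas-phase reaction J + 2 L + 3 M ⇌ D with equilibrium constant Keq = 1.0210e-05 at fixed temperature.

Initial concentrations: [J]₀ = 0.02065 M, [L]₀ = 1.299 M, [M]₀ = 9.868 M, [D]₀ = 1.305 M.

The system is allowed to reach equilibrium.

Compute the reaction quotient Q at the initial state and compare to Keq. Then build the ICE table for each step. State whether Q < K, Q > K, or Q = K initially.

Q₀ = 0.03897 vs Keq = 1.0210e-05 ⇒ Q>K, reverse
Step 1:
                    J           L           M           D
  Initial     0.02065       1.299       9.868       1.305
  Change        1.037       2.073        3.11      -1.037
  Equil         1.057       3.372       12.98      0.2683
  solve Keq expr → x = -1.037; check Q = 1.0210e-05

Q₀ = 0.03897; Q > K (proceeds reverse)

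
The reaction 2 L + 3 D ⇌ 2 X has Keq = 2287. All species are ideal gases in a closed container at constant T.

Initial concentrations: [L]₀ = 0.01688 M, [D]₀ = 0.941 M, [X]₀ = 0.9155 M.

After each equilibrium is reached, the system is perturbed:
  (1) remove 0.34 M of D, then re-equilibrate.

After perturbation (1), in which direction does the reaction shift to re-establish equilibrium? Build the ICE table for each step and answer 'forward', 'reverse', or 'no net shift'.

Q₀ = 3530 vs Keq = 2287 ⇒ Q>K, reverse
Step 1:
                    L           D           X
  Initial     0.01688       0.941      0.9155
  Change     0.003816    0.005723   -0.003816
  Equil        0.0207      0.9467      0.9117
  solve Keq expr → x = -0.001908; check Q = 2287
Then remove 0.34 M of D.
Step 2:
                    L           D           X
  Initial      0.0207      0.6067      0.9117
  Change      0.01659     0.02489    -0.01659
  Equil       0.03729      0.6316      0.8951
  solve Keq expr → x = -0.008296; check Q = 2287

Direction: reverse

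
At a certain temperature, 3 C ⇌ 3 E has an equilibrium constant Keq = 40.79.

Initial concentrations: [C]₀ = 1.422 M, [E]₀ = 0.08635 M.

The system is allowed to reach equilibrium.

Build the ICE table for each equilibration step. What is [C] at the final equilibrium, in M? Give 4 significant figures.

[C]_eq = 0.3395 M

Q₀ = 2.2392e-04 vs Keq = 40.79 ⇒ Q<K, forward
Step 1:
                  C         E
  init        1.422   0.08635
  Δ          -1.082     1.082
  eq         0.3395     1.169
  solve Keq expr → x = 0.3608; check Q = 40.79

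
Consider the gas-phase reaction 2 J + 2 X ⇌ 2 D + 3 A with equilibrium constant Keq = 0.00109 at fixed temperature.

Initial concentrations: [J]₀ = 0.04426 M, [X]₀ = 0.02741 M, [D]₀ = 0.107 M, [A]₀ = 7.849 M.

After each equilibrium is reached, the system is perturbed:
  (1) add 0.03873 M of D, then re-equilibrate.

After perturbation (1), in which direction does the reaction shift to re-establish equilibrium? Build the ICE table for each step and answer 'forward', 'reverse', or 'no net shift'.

Direction: reverse

Q₀ = 3.7616e+06 vs Keq = 0.00109 ⇒ Q>K, reverse
Step 1:
                  J         X         D         A
  I         0.04426   0.02741     0.107     7.849
  C           0.107     0.107    -0.107   -0.1605
  E          0.1512    0.1344 3.1471e-05     7.689
  solve Keq expr → x = -0.05348; check Q = 0.00109
Then add 0.03873 M of D.
Step 2:
                  J         X         D         A
  I          0.1512    0.1344   0.03876     7.689
  C         0.03871   0.03871  -0.03871  -0.05806
  E          0.1899    0.1731 5.1495e-05      7.63
  solve Keq expr → x = -0.01935; check Q = 0.00109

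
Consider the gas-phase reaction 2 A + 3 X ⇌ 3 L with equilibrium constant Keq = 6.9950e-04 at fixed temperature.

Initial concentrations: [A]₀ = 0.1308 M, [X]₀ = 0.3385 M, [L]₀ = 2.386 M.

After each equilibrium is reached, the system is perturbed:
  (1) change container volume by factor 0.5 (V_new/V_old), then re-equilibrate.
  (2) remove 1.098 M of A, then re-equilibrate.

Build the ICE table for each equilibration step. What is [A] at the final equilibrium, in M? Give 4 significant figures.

Q₀ = 2.0470e+04 vs Keq = 6.9950e-04 ⇒ Q>K, reverse
Step 1:
                   A          X          L
  init        0.1308     0.3385      2.386
  Δ            1.399      2.099     -2.099
  eq            1.53      2.437     0.2873
  solve Keq expr → x = -0.6996; check Q = 6.9950e-04
Then change container volume by factor 0.5 (V_new/V_old).
Step 2:
                   A          X          L
  init          3.06      4.874     0.5745
  Δ          -0.1712    -0.2569     0.2569
  eq           2.889      4.618     0.8314
  solve Keq expr → x = 0.08562; check Q = 6.9950e-04
Then remove 1.098 M of A.
Step 3:
                   A          X          L
  init         1.791      4.618     0.8314
  Δ           0.1177     0.1766    -0.1766
  eq           1.908      4.794     0.6548
  solve Keq expr → x = -0.05887; check Q = 6.9950e-04

[A]_eq = 1.908 M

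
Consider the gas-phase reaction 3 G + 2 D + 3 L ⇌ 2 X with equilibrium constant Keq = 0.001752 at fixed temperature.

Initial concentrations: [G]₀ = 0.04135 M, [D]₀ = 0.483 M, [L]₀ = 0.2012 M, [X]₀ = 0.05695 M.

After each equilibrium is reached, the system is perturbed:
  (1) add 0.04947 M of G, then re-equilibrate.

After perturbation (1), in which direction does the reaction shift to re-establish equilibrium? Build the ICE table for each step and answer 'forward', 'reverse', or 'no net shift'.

Direction: forward

Q₀ = 2.4143e+04 vs Keq = 0.001752 ⇒ Q>K, reverse
Step 1:
                   G          D          L          X
  I          0.04135      0.483     0.2012    0.05695
  C          0.08519    0.05679    0.08519   -0.05679
  E           0.1265     0.5398     0.2864 1.5588e-04
  solve Keq expr → x = -0.0284; check Q = 0.001752
Then add 0.04947 M of G.
Step 2:
                   G          D          L          X
  I            0.176     0.5398     0.2864 1.5588e-04
  C       -1.4889e-04 -9.9261e-05 -1.4889e-04 9.9261e-05
  E           0.1759     0.5397     0.2862 2.5514e-04
  solve Keq expr → x = 4.9630e-05; check Q = 0.001752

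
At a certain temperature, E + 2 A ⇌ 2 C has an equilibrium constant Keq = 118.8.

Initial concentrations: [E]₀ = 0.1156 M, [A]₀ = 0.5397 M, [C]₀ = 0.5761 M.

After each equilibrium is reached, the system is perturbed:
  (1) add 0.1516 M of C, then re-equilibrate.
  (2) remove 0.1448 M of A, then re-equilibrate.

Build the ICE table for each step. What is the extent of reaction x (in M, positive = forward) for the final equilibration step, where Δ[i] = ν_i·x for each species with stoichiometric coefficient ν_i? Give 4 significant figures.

Q₀ = 9.857 vs Keq = 118.8 ⇒ Q<K, forward
Step 1:
                    E           A           C
  I            0.1156      0.5397      0.5761
  C          -0.08261     -0.1652      0.1652
  E           0.03299      0.3745      0.7413
  solve Keq expr → x = 0.08261; check Q = 118.8
Then add 0.1516 M of C.
Step 2:
                    E           A           C
  I           0.03299      0.3745      0.8929
  C          0.008903     0.01781    -0.01781
  E           0.04189      0.3923      0.8751
  solve Keq expr → x = -0.008903; check Q = 118.8
Then remove 0.1448 M of A.
Step 3:
                    E           A           C
  I           0.04189      0.2475      0.8751
  C           0.02403     0.04806    -0.04806
  E           0.06592      0.2955      0.8271
  solve Keq expr → x = -0.02403; check Q = 118.8

x = -0.02403 M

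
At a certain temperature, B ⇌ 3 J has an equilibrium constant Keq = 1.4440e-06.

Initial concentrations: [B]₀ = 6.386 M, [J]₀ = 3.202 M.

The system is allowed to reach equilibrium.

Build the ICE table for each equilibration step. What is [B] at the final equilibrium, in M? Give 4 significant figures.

Q₀ = 5.141 vs Keq = 1.4440e-06 ⇒ Q>K, reverse
Step 1:
                   B          J
  Initial      6.386      3.202
  Change        1.06      -3.18
  Equil        7.446    0.02207
  solve Keq expr → x = -1.06; check Q = 1.4440e-06

[B]_eq = 7.446 M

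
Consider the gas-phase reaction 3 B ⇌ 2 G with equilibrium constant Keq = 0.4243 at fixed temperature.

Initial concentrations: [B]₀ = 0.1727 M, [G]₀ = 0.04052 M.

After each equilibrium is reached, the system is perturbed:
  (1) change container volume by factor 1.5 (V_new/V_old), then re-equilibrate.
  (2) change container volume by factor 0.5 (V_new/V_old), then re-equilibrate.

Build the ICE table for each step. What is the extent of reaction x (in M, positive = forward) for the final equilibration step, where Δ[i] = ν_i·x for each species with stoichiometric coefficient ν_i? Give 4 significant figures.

x = 0.006352 M

Q₀ = 0.3188 vs Keq = 0.4243 ⇒ Q<K, forward
Step 1:
                   B          G
  init        0.1727    0.04052
  Δ        -0.005826   0.003884
  eq          0.1669     0.0444
  solve Keq expr → x = 0.001942; check Q = 0.4243
Then change container volume by factor 1.5 (V_new/V_old).
Step 2:
                   B          G
  init        0.1112     0.0296
  Δ         0.005451  -0.003634
  eq          0.1167    0.02597
  solve Keq expr → x = -0.001817; check Q = 0.4243
Then change container volume by factor 0.5 (V_new/V_old).
Step 3:
                   B          G
  init        0.2334    0.05194
  Δ         -0.01906     0.0127
  eq          0.2143    0.06464
  solve Keq expr → x = 0.006352; check Q = 0.4243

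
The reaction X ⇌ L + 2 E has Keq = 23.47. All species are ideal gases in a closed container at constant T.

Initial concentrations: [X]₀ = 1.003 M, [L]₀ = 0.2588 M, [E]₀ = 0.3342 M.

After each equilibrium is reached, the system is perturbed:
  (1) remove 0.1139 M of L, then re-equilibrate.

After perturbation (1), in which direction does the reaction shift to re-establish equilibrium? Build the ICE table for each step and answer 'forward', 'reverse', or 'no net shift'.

Direction: forward

Q₀ = 0.02882 vs Keq = 23.47 ⇒ Q<K, forward
Step 1:
                   X          L          E
  I            1.003     0.2588     0.3342
  C          -0.8225     0.8225      1.645
  E           0.1805      1.081      1.979
  solve Keq expr → x = 0.8225; check Q = 23.47
Then remove 0.1139 M of L.
Step 2:
                   X          L          E
  I           0.1805     0.9674      1.979
  C         -0.01268    0.01268    0.02535
  E           0.1678     0.9801      2.005
  solve Keq expr → x = 0.01268; check Q = 23.47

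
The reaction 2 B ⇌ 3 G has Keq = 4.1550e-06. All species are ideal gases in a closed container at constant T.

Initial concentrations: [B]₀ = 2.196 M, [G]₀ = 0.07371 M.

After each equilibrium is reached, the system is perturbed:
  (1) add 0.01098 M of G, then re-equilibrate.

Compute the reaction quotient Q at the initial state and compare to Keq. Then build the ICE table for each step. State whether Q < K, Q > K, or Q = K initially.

Q₀ = 8.3045e-05; Q > K (proceeds reverse)

Q₀ = 8.3045e-05 vs Keq = 4.1550e-06 ⇒ Q>K, reverse
Step 1:
                   B          G
  Initial      2.196    0.07371
  Change     0.03086    -0.0463
  Equil        2.227    0.02741
  solve Keq expr → x = -0.01543; check Q = 4.1550e-06
Then add 0.01098 M of G.
Step 2:
                   B          G
  Initial      2.227    0.03839
  Change     0.00728   -0.01092
  Equil        2.234    0.02747
  solve Keq expr → x = -0.00364; check Q = 4.1550e-06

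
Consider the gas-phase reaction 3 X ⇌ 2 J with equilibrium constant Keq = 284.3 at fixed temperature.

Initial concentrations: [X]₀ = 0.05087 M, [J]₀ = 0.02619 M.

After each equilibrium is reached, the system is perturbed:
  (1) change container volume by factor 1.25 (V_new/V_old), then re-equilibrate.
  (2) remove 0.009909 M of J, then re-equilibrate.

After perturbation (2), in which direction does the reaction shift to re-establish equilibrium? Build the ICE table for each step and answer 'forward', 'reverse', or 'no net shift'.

Direction: forward

Q₀ = 5.211 vs Keq = 284.3 ⇒ Q<K, forward
Step 1:
                  X         J
  I         0.05087   0.02619
  C        -0.03109   0.02072
  E         0.01978   0.04691
  solve Keq expr → x = 0.01036; check Q = 284.3
Then change container volume by factor 1.25 (V_new/V_old).
Step 2:
                  X         J
  I         0.01583   0.03753
  C        0.001016 -6.7751e-04
  E         0.01684   0.03685
  solve Keq expr → x = -3.3875e-04; check Q = 284.3
Then remove 0.009909 M of J.
Step 3:
                  X         J
  I         0.01684   0.02695
  C       -0.002595   0.00173
  E         0.01425   0.02868
  solve Keq expr → x = 8.6486e-04; check Q = 284.3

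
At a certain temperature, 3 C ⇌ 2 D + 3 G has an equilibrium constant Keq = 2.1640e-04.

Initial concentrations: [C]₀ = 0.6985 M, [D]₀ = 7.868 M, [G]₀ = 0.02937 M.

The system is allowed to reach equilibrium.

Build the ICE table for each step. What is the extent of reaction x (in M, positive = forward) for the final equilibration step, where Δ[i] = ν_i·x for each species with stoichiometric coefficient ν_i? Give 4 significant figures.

Q₀ = 0.004602 vs Keq = 2.1640e-04 ⇒ Q>K, reverse
Step 1:
                    C           D           G
  init         0.6985       7.868     0.02937
  Δ           0.01848    -0.01232    -0.01848
  eq            0.717       7.856     0.01089
  solve Keq expr → x = -0.006159; check Q = 2.1640e-04

x = -0.006159 M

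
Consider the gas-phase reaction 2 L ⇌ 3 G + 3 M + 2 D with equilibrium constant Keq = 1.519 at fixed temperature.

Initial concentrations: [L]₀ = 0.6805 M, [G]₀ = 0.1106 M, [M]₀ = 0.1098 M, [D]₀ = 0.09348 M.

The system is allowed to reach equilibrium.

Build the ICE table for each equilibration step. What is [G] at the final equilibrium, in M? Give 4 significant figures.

Q₀ = 3.3795e-08 vs Keq = 1.519 ⇒ Q<K, forward
Step 1:
                  L         G         M         D
  Initial    0.6805    0.1106    0.1098   0.09348
  Change    -0.4564    0.6847    0.6847    0.4564
  Equil      0.2241    0.7953    0.7945    0.5499
  solve Keq expr → x = 0.2282; check Q = 1.519

[G]_eq = 0.7953 M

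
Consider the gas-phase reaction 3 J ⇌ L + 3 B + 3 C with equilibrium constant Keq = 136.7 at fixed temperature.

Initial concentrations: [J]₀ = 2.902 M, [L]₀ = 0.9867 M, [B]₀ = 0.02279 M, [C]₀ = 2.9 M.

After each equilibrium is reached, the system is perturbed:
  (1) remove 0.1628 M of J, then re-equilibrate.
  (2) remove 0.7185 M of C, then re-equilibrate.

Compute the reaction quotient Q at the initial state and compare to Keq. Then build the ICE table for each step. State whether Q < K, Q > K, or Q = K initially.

Q₀ = 1.1655e-05; Q < K (proceeds forward)

Q₀ = 1.1655e-05 vs Keq = 136.7 ⇒ Q<K, forward
Step 1:
                    J           L           B           C
  Initial       2.902      0.9867     0.02279         2.9
  Change       -1.466      0.4886       1.466       1.466
  Equil         1.436       1.475       1.489       4.366
  solve Keq expr → x = 0.4886; check Q = 136.7
Then remove 0.1628 M of J.
Step 2:
                    J           L           B           C
  Initial       1.273       1.475       1.489       4.366
  Change      0.06838    -0.02279    -0.06838    -0.06838
  Equil         1.342       1.453        1.42       4.297
  solve Keq expr → x = -0.02279; check Q = 136.7
Then remove 0.7185 M of C.
Step 3:
                    J           L           B           C
  Initial       1.342       1.453        1.42       3.579
  Change      -0.1013     0.03376      0.1013      0.1013
  Equil          1.24       1.486       1.522        3.68
  solve Keq expr → x = 0.03376; check Q = 136.7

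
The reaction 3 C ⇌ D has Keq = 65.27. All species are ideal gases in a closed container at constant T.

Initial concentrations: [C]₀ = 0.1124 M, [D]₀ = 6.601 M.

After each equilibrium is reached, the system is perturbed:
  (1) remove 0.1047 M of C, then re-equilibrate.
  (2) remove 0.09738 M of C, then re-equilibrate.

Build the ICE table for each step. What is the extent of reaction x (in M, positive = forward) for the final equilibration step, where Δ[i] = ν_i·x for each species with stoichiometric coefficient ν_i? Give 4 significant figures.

Q₀ = 4648 vs Keq = 65.27 ⇒ Q>K, reverse
Step 1:
                  C         D
  init       0.1124     6.601
  Δ          0.3507   -0.1169
  eq         0.4631     6.484
  solve Keq expr → x = -0.1169; check Q = 65.27
Then remove 0.1047 M of C.
Step 2:
                  C         D
  init       0.3584     6.484
  Δ          0.1039  -0.03462
  eq         0.4623     6.449
  solve Keq expr → x = -0.03462; check Q = 65.27
Then remove 0.09738 M of C.
Step 3:
                  C         D
  init       0.3649     6.449
  Δ         0.09661   -0.0322
  eq         0.4615     6.417
  solve Keq expr → x = -0.0322; check Q = 65.27

x = -0.0322 M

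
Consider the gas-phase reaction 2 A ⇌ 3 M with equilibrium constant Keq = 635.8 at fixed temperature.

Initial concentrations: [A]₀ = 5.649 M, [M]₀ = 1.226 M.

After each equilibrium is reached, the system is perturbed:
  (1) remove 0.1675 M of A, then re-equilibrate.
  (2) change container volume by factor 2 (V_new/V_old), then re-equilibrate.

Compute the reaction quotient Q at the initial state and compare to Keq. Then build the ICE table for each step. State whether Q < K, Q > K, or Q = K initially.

Q₀ = 0.05775; Q < K (proceeds forward)

Q₀ = 0.05775 vs Keq = 635.8 ⇒ Q<K, forward
Step 1:
                    A           M
  I             5.649       1.226
  C            -4.704       7.056
  E            0.9452       8.282
  solve Keq expr → x = 2.352; check Q = 635.8
Then remove 0.1675 M of A.
Step 2:
                    A           M
  I            0.7777       8.282
  C            0.1334     -0.2002
  E            0.9111       8.082
  solve Keq expr → x = -0.06672; check Q = 635.8
Then change container volume by factor 2 (V_new/V_old).
Step 3:
                    A           M
  I            0.4556       4.041
  C            -0.113      0.1694
  E            0.3426        4.21
  solve Keq expr → x = 0.05648; check Q = 635.8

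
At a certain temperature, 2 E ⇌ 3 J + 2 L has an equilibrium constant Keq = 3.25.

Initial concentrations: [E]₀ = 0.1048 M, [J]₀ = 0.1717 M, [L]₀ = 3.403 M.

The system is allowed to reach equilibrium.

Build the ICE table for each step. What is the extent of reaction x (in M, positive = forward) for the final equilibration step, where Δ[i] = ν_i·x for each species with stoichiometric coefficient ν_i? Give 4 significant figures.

Q₀ = 5.337 vs Keq = 3.25 ⇒ Q>K, reverse
Step 1:
                    E           J           L
  I            0.1048      0.1717       3.403
  C           0.01072    -0.01608    -0.01072
  E            0.1155      0.1556       3.392
  solve Keq expr → x = -0.00536; check Q = 3.25

x = -0.00536 M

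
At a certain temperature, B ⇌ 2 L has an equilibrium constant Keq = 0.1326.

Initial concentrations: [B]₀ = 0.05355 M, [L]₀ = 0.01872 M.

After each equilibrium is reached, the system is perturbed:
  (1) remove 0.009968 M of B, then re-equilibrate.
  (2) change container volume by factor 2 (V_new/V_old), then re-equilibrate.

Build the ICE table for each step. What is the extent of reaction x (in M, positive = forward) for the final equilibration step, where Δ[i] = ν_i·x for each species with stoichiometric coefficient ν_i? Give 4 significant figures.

x = 0.003131 M

Q₀ = 0.006544 vs Keq = 0.1326 ⇒ Q<K, forward
Step 1:
                    B           L
  Initial     0.05355     0.01872
  Change     -0.02265     0.04529
  Equil        0.0309     0.06401
  solve Keq expr → x = 0.02265; check Q = 0.1326
Then remove 0.009968 M of B.
Step 2:
                    B           L
  Initial     0.02094     0.06401
  Change     0.003529   -0.007058
  Equil       0.02446     0.05696
  solve Keq expr → x = -0.003529; check Q = 0.1326
Then change container volume by factor 2 (V_new/V_old).
Step 3:
                    B           L
  Initial     0.01223     0.02848
  Change    -0.003131    0.006262
  Equil      0.009101     0.03474
  solve Keq expr → x = 0.003131; check Q = 0.1326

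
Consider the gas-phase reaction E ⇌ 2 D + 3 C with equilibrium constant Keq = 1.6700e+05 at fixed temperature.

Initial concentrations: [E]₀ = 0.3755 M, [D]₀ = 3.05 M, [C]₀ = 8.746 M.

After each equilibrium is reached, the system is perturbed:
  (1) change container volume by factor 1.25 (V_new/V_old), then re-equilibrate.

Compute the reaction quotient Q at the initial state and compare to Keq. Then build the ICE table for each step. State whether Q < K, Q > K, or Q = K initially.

Q₀ = 1.6574e+04; Q < K (proceeds forward)

Q₀ = 1.6574e+04 vs Keq = 1.6700e+05 ⇒ Q<K, forward
Step 1:
                    E           D           C
  init         0.3755        3.05       8.746
  Δ           -0.3034      0.6068      0.9102
  eq           0.0721       3.657       9.656
  solve Keq expr → x = 0.3034; check Q = 1.6700e+05
Then change container volume by factor 1.25 (V_new/V_old).
Step 2:
                    E           D           C
  init        0.05768       2.925       7.725
  Δ          -0.03207     0.06414     0.09621
  eq           0.0256        2.99       7.821
  solve Keq expr → x = 0.03207; check Q = 1.6700e+05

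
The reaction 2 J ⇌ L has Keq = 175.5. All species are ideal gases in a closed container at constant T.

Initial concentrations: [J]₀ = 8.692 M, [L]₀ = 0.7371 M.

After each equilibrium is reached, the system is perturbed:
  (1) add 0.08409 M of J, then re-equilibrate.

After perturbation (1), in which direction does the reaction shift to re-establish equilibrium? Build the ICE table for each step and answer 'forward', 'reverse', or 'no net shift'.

Direction: forward

Q₀ = 0.009756 vs Keq = 175.5 ⇒ Q<K, forward
Step 1:
                    J           L
  I             8.692      0.7371
  C            -8.523       4.262
  E            0.1688       4.999
  solve Keq expr → x = 4.262; check Q = 175.5
Then add 0.08409 M of J.
Step 2:
                    J           L
  I            0.2529       4.999
  C          -0.08339     0.04169
  E            0.1695        5.04
  solve Keq expr → x = 0.04169; check Q = 175.5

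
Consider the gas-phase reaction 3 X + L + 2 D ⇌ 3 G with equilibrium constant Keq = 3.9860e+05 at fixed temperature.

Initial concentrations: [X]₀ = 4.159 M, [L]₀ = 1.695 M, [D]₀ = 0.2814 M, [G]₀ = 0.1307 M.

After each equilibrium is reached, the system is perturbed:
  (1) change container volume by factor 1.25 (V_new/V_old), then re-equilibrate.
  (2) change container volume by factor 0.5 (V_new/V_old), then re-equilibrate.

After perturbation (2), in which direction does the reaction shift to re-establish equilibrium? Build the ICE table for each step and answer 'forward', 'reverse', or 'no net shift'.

Q₀ = 2.3123e-04 vs Keq = 3.9860e+05 ⇒ Q<K, forward
Step 1:
                  X         L         D         G
  Initial     4.159     1.695    0.2814    0.1307
  Change     -0.422   -0.1407   -0.2813     0.422
  Equil       3.737     1.554 7.2260e-05    0.5527
  solve Keq expr → x = 0.1407; check Q = 3.9860e+05
Then change container volume by factor 1.25 (V_new/V_old).
Step 2:
                  X         L         D         G
  Initial      2.99     1.243 5.7808e-05    0.4422
  Change  3.4455e-05 1.1485e-05 2.2970e-05 -3.4455e-05
  Equil        2.99     1.243 8.0778e-05    0.4421
  solve Keq expr → x = -1.1485e-05; check Q = 3.9860e+05
Then change container volume by factor 0.5 (V_new/V_old).
Step 3:
                  X         L         D         G
  Initial     5.979     2.487 1.6156e-04    0.8842
  Change  -1.5663e-04 -5.2209e-05 -1.0442e-04 1.5663e-04
  Equil       5.979     2.487 5.7137e-05    0.8844
  solve Keq expr → x = 5.2209e-05; check Q = 3.9860e+05

Direction: forward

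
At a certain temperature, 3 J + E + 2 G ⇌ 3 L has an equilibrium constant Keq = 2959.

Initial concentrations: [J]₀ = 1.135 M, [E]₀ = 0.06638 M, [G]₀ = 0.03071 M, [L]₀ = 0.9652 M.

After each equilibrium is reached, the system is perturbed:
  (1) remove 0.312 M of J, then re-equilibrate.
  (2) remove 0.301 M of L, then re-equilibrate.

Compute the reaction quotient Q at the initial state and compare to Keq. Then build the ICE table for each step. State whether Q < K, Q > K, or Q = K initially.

Q₀ = 9824; Q > K (proceeds reverse)

Q₀ = 9824 vs Keq = 2959 ⇒ Q>K, reverse
Step 1:
                    J           E           G           L
  init          1.135     0.06638     0.03071      0.9652
  Δ           0.02685    0.008952      0.0179    -0.02685
  eq            1.162     0.07533     0.04861      0.9383
  solve Keq expr → x = -0.008952; check Q = 2959
Then remove 0.312 M of J.
Step 2:
                    J           E           G           L
  init         0.8499     0.07533     0.04861      0.9383
  Δ           0.02745    0.009151      0.0183    -0.02745
  eq           0.8773     0.08448     0.06691      0.9109
  solve Keq expr → x = -0.009151; check Q = 2959
Then remove 0.301 M of L.
Step 3:
                    J           E           G           L
  init         0.8773     0.08448     0.06691      0.6099
  Δ          -0.03285    -0.01095     -0.0219     0.03285
  eq           0.8445     0.07353     0.04502      0.6427
  solve Keq expr → x = 0.01095; check Q = 2959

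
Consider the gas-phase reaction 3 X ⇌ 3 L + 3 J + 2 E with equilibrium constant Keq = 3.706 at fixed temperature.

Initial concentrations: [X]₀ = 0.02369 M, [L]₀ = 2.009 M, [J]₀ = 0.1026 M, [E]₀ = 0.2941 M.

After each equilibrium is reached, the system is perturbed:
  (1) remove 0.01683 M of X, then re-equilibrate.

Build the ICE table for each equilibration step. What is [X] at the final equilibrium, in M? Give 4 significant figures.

Q₀ = 56.97 vs Keq = 3.706 ⇒ Q>K, reverse
Step 1:
                    X           L           J           E
  I           0.02369       2.009      0.1026      0.2941
  C           0.02111    -0.02111    -0.02111    -0.01408
  E            0.0448       1.988     0.08149        0.28
  solve Keq expr → x = -0.007038; check Q = 3.706
Then remove 0.01683 M of X.
Step 2:
                    X           L           J           E
  I           0.02797       1.988     0.08149        0.28
  C           0.01032    -0.01032    -0.01032   -0.006877
  E           0.03829       1.978     0.07117      0.2731
  solve Keq expr → x = -0.003438; check Q = 3.706

[X]_eq = 0.03829 M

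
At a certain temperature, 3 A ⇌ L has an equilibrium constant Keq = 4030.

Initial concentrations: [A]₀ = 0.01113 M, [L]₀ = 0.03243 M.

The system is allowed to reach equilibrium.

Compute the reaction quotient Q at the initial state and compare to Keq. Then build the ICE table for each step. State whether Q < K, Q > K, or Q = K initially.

Q₀ = 2.3521e+04 vs Keq = 4030 ⇒ Q>K, reverse
Step 1:
                  A         L
  I         0.01113   0.03243
  C        0.008321 -0.002774
  E         0.01945   0.02966
  solve Keq expr → x = -0.002774; check Q = 4030

Q₀ = 2.3521e+04; Q > K (proceeds reverse)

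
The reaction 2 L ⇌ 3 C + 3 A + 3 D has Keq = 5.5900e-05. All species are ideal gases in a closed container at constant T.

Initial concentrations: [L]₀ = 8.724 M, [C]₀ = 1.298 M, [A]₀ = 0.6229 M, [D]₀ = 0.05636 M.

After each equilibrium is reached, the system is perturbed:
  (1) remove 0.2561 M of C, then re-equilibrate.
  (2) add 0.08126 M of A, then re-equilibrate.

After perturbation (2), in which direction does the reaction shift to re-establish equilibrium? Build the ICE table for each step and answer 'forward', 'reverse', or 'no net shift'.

Q₀ = 1.2433e-06 vs Keq = 5.5900e-05 ⇒ Q<K, forward
Step 1:
                    L           C           A           D
  I             8.724       1.298      0.6229     0.05636
  C          -0.06824      0.1024      0.1024      0.1024
  E             8.656         1.4      0.7253      0.1587
  solve Keq expr → x = 0.03412; check Q = 5.5900e-05
Then remove 0.2561 M of C.
Step 2:
                    L           C           A           D
  I             8.656       1.144      0.7253      0.1587
  C          -0.01657     0.02486     0.02486     0.02486
  E             8.639       1.169      0.7501      0.1836
  solve Keq expr → x = 0.008286; check Q = 5.5900e-05
Then add 0.08126 M of A.
Step 3:
                    L           C           A           D
  I             8.639       1.169      0.8314      0.1836
  C          0.008816    -0.01322    -0.01322    -0.01322
  E             8.648       1.156      0.8181      0.1703
  solve Keq expr → x = -0.004408; check Q = 5.5900e-05

Direction: reverse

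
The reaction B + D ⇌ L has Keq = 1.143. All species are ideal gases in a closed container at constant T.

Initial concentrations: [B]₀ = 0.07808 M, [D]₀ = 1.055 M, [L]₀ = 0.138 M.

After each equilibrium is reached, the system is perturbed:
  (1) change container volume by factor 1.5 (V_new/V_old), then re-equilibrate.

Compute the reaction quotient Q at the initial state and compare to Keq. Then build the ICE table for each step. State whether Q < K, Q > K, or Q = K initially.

Q₀ = 1.675; Q > K (proceeds reverse)

Q₀ = 1.675 vs Keq = 1.143 ⇒ Q>K, reverse
Step 1:
                    B           D           L
  Initial     0.07808       1.055       0.138
  Change      0.01893     0.01893    -0.01893
  Equil       0.09701       1.074      0.1191
  solve Keq expr → x = -0.01893; check Q = 1.143
Then change container volume by factor 1.5 (V_new/V_old).
Step 2:
                    B           D           L
  Initial     0.06467       0.716     0.07938
  Change      0.01387     0.01387    -0.01387
  Equil       0.07854      0.7298     0.06552
  solve Keq expr → x = -0.01387; check Q = 1.143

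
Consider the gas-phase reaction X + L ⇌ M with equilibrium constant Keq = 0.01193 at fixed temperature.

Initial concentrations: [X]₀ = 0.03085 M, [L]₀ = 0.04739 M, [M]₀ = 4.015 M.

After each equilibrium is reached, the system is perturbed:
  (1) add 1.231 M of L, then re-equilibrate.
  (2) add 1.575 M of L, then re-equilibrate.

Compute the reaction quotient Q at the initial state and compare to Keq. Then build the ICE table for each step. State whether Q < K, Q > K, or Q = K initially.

Q₀ = 2746; Q > K (proceeds reverse)

Q₀ = 2746 vs Keq = 0.01193 ⇒ Q>K, reverse
Step 1:
                    X           L           M
  init        0.03085     0.04739       4.015
  Δ             3.836       3.836      -3.836
  eq            3.867       3.883      0.1791
  solve Keq expr → x = -3.836; check Q = 0.01193
Then add 1.231 M of L.
Step 2:
                    X           L           M
  init          3.867       5.114      0.1791
  Δ          -0.05132    -0.05132     0.05132
  eq            3.815       5.063      0.2305
  solve Keq expr → x = 0.05132; check Q = 0.01193
Then add 1.575 M of L.
Step 3:
                    X           L           M
  init          3.815       6.638      0.2305
  Δ          -0.06378    -0.06378     0.06378
  eq            3.752       6.574      0.2942
  solve Keq expr → x = 0.06378; check Q = 0.01193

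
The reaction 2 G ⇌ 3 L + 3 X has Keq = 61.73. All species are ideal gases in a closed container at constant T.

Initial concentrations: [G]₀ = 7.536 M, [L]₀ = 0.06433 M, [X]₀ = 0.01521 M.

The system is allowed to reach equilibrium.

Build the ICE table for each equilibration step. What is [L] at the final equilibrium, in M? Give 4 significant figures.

Q₀ = 1.6495e-11 vs Keq = 61.73 ⇒ Q<K, forward
Step 1:
                    G           L           X
  init          7.536     0.06433     0.01521
  Δ            -2.278       3.417       3.417
  eq            5.258       3.482       3.432
  solve Keq expr → x = 1.139; check Q = 61.73

[L]_eq = 3.482 M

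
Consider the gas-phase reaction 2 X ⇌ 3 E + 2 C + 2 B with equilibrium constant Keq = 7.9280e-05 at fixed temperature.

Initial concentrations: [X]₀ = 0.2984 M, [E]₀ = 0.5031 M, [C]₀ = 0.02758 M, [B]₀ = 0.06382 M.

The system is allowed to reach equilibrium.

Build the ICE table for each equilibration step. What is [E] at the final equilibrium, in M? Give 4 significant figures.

[E]_eq = 0.5518 M

Q₀ = 4.4306e-06 vs Keq = 7.9280e-05 ⇒ Q<K, forward
Step 1:
                   X          E          C          B
  Initial     0.2984     0.5031    0.02758    0.06382
  Change    -0.03244    0.04866    0.03244    0.03244
  Equil        0.266     0.5518    0.06002    0.09626
  solve Keq expr → x = 0.01622; check Q = 7.9280e-05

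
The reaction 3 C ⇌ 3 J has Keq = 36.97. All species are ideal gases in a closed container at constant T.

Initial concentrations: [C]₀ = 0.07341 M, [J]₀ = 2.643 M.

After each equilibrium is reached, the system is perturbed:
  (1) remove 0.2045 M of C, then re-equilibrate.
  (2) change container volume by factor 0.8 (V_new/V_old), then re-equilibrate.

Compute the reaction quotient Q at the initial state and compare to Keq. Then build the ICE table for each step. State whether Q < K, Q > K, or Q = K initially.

Q₀ = 4.6669e+04; Q > K (proceeds reverse)

Q₀ = 4.6669e+04 vs Keq = 36.97 ⇒ Q>K, reverse
Step 1:
                   C          J
  Initial    0.07341      2.643
  Change      0.5537    -0.5537
  Equil       0.6272      2.089
  solve Keq expr → x = -0.1846; check Q = 36.97
Then remove 0.2045 M of C.
Step 2:
                   C          J
  Initial     0.4227      2.089
  Change      0.1573    -0.1573
  Equil       0.5799      1.932
  solve Keq expr → x = -0.05243; check Q = 36.97
Then change container volume by factor 0.8 (V_new/V_old).
Step 3:
                   C          J
  Initial     0.7249      2.415
  Change           0          0
  Equil       0.7249      2.415
  solve Keq expr → x = 0; check Q = 36.97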